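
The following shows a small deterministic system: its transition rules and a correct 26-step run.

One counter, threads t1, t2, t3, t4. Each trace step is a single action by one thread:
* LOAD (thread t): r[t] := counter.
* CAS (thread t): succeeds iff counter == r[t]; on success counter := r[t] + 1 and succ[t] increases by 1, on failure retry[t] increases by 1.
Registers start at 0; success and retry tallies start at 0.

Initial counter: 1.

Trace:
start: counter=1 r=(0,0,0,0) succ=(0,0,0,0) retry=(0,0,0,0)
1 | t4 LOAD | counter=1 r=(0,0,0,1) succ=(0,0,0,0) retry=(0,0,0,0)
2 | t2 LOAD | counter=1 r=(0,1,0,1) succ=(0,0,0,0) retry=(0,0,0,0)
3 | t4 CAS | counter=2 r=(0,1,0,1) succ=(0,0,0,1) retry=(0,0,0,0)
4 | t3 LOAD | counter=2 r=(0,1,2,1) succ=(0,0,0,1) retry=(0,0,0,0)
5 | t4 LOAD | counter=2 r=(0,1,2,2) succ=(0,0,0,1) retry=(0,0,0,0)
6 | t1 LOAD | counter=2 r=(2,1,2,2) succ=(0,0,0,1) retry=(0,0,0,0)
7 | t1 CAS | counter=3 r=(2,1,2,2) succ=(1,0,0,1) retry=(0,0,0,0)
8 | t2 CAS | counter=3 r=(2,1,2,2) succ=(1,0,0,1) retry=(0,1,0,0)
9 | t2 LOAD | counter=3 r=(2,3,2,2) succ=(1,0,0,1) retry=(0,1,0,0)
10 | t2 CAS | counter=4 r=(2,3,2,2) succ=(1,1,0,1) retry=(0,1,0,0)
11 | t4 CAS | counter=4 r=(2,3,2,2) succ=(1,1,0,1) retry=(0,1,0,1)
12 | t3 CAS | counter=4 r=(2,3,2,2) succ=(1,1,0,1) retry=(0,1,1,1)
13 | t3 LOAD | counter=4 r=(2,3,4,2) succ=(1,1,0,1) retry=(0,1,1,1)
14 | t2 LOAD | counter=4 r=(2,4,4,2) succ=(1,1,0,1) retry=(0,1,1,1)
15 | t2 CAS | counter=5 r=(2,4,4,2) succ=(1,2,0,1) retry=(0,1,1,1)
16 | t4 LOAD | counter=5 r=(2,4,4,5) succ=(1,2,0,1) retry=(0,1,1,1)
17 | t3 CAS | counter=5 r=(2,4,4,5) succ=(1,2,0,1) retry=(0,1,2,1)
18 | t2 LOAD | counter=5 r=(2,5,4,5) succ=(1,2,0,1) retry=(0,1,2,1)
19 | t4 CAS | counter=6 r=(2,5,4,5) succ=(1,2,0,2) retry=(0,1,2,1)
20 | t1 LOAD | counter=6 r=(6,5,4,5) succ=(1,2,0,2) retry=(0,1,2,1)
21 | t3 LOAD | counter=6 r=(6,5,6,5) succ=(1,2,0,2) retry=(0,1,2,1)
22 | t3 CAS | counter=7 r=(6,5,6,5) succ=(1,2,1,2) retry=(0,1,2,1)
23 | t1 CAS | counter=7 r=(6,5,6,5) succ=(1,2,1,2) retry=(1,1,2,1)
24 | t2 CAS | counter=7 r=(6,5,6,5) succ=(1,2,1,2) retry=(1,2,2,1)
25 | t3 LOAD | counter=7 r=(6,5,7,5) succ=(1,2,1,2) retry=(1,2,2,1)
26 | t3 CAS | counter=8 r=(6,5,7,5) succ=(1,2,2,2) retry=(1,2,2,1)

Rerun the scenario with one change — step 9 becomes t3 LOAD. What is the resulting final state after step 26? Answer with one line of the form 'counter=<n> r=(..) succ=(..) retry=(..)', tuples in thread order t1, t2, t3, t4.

(re-executing from step 9 with the substitution; state before step 9: counter=3 r=(2,1,2,2) succ=(1,0,0,1) retry=(0,1,0,0))
9 | t3 LOAD | counter=3 r=(2,1,3,2) succ=(1,0,0,1) retry=(0,1,0,0)
10 | t2 CAS | counter=3 r=(2,1,3,2) succ=(1,0,0,1) retry=(0,2,0,0)
11 | t4 CAS | counter=3 r=(2,1,3,2) succ=(1,0,0,1) retry=(0,2,0,1)
12 | t3 CAS | counter=4 r=(2,1,3,2) succ=(1,0,1,1) retry=(0,2,0,1)
13 | t3 LOAD | counter=4 r=(2,1,4,2) succ=(1,0,1,1) retry=(0,2,0,1)
14 | t2 LOAD | counter=4 r=(2,4,4,2) succ=(1,0,1,1) retry=(0,2,0,1)
15 | t2 CAS | counter=5 r=(2,4,4,2) succ=(1,1,1,1) retry=(0,2,0,1)
16 | t4 LOAD | counter=5 r=(2,4,4,5) succ=(1,1,1,1) retry=(0,2,0,1)
17 | t3 CAS | counter=5 r=(2,4,4,5) succ=(1,1,1,1) retry=(0,2,1,1)
18 | t2 LOAD | counter=5 r=(2,5,4,5) succ=(1,1,1,1) retry=(0,2,1,1)
19 | t4 CAS | counter=6 r=(2,5,4,5) succ=(1,1,1,2) retry=(0,2,1,1)
20 | t1 LOAD | counter=6 r=(6,5,4,5) succ=(1,1,1,2) retry=(0,2,1,1)
21 | t3 LOAD | counter=6 r=(6,5,6,5) succ=(1,1,1,2) retry=(0,2,1,1)
22 | t3 CAS | counter=7 r=(6,5,6,5) succ=(1,1,2,2) retry=(0,2,1,1)
23 | t1 CAS | counter=7 r=(6,5,6,5) succ=(1,1,2,2) retry=(1,2,1,1)
24 | t2 CAS | counter=7 r=(6,5,6,5) succ=(1,1,2,2) retry=(1,3,1,1)
25 | t3 LOAD | counter=7 r=(6,5,7,5) succ=(1,1,2,2) retry=(1,3,1,1)
26 | t3 CAS | counter=8 r=(6,5,7,5) succ=(1,1,3,2) retry=(1,3,1,1)

counter=8 r=(6,5,7,5) succ=(1,1,3,2) retry=(1,3,1,1)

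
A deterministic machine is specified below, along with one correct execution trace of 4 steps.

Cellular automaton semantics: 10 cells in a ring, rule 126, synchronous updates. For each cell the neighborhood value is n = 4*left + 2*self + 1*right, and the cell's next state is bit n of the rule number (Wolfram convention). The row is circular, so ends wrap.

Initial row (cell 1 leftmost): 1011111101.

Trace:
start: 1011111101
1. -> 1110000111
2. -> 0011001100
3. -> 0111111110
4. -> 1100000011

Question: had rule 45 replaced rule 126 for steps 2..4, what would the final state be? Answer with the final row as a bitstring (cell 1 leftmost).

(re-executing steps 2..4 under rule 45; state before step 2: 1110000111)
2. -> 0000110100
3. -> 1110101101
4. -> 0001111011

0001111011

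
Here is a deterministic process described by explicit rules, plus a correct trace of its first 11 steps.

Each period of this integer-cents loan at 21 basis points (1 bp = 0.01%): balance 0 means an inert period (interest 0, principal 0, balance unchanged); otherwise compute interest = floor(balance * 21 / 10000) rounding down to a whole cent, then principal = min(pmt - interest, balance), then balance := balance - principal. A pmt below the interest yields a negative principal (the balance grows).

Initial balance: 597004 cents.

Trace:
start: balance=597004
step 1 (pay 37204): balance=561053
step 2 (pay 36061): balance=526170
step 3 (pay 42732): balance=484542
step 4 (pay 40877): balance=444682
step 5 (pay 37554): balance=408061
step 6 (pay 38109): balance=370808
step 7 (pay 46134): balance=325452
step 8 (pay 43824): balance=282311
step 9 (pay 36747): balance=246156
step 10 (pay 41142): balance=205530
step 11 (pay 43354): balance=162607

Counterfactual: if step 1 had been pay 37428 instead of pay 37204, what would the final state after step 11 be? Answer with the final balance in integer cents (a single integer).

162381

(re-executing from step 1 with the substitution; state before step 1: balance=597004)
step 1 (pay 37428): balance=560829
step 2 (pay 36061): balance=525945
step 3 (pay 42732): balance=484317
step 4 (pay 40877): balance=444457
step 5 (pay 37554): balance=407836
step 6 (pay 38109): balance=370583
step 7 (pay 46134): balance=325227
step 8 (pay 43824): balance=282085
step 9 (pay 36747): balance=245930
step 10 (pay 41142): balance=205304
step 11 (pay 43354): balance=162381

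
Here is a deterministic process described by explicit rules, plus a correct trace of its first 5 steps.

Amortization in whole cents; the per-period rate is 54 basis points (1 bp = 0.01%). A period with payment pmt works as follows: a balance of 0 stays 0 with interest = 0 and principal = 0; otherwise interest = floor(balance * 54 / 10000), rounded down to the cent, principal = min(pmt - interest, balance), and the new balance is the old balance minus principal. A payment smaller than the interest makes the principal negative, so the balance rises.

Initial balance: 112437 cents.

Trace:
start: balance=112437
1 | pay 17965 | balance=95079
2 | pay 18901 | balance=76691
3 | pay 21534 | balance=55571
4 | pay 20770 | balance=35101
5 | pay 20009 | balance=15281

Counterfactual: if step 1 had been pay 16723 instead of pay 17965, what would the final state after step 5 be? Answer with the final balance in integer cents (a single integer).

16549

(re-executing from step 1 with the substitution; state before step 1: balance=112437)
1 | pay 16723 | balance=96321
2 | pay 18901 | balance=77940
3 | pay 21534 | balance=56826
4 | pay 20770 | balance=36362
5 | pay 20009 | balance=16549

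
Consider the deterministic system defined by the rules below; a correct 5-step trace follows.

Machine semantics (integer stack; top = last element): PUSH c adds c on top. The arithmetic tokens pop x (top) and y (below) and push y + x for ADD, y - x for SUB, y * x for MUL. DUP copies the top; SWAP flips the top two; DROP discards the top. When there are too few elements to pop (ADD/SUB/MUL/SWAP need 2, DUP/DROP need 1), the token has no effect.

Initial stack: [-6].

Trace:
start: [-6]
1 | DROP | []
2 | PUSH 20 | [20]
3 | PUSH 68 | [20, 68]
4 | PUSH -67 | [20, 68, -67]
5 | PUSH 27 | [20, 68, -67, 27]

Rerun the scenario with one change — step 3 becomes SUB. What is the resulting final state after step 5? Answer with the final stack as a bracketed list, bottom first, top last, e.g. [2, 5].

[20, -67, 27]

(re-executing from step 3 with the substitution; state before step 3: [20])
3 | SUB | [20]
4 | PUSH -67 | [20, -67]
5 | PUSH 27 | [20, -67, 27]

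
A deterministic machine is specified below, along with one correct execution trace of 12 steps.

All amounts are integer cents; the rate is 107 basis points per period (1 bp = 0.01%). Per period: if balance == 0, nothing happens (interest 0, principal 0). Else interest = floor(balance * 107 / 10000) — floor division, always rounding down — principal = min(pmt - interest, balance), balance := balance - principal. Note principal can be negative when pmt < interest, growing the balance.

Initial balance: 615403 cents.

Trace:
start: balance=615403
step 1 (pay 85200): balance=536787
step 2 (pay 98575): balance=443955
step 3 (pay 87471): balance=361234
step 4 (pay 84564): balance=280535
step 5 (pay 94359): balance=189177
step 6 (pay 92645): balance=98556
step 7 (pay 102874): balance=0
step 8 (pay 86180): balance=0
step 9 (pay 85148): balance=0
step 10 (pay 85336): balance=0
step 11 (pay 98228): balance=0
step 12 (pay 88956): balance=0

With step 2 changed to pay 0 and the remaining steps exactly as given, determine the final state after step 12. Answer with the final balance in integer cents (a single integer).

0

(re-executing from step 2 with the substitution; state before step 2: balance=536787)
step 2 (pay 0): balance=542530
step 3 (pay 87471): balance=460864
step 4 (pay 84564): balance=381231
step 5 (pay 94359): balance=290951
step 6 (pay 92645): balance=201419
step 7 (pay 102874): balance=100700
step 8 (pay 86180): balance=15597
step 9 (pay 85148): balance=0
step 10 (pay 85336): balance=0
step 11 (pay 98228): balance=0
step 12 (pay 88956): balance=0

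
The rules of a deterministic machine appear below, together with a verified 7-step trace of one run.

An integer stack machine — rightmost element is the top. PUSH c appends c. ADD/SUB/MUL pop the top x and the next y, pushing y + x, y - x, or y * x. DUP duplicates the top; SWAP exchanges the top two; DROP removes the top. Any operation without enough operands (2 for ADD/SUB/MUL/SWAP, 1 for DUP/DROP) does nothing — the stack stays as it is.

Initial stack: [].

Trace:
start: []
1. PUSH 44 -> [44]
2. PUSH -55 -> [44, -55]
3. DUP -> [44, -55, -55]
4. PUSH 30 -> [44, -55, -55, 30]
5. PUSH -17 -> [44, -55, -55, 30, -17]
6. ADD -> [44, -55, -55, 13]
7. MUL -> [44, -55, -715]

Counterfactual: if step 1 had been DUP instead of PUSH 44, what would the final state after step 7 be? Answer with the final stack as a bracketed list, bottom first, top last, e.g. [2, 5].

[-55, -715]

(re-executing from step 1 with the substitution; state before step 1: [])
1. DUP -> []
2. PUSH -55 -> [-55]
3. DUP -> [-55, -55]
4. PUSH 30 -> [-55, -55, 30]
5. PUSH -17 -> [-55, -55, 30, -17]
6. ADD -> [-55, -55, 13]
7. MUL -> [-55, -715]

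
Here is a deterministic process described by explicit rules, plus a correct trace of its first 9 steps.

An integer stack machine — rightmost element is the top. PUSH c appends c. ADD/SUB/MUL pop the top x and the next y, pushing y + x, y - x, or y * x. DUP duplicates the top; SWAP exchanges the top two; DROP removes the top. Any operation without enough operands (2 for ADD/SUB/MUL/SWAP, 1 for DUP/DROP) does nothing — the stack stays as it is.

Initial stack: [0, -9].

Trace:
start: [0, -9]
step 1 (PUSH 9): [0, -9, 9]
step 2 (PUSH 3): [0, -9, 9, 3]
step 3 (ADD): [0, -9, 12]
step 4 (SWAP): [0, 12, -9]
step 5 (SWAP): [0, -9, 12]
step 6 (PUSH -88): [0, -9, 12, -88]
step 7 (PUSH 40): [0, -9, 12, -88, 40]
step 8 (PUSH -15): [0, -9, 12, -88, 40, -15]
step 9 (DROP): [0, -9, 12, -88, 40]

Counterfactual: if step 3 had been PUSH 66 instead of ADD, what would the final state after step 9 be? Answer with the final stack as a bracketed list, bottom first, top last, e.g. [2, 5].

(re-executing from step 3 with the substitution; state before step 3: [0, -9, 9, 3])
step 3 (PUSH 66): [0, -9, 9, 3, 66]
step 4 (SWAP): [0, -9, 9, 66, 3]
step 5 (SWAP): [0, -9, 9, 3, 66]
step 6 (PUSH -88): [0, -9, 9, 3, 66, -88]
step 7 (PUSH 40): [0, -9, 9, 3, 66, -88, 40]
step 8 (PUSH -15): [0, -9, 9, 3, 66, -88, 40, -15]
step 9 (DROP): [0, -9, 9, 3, 66, -88, 40]

[0, -9, 9, 3, 66, -88, 40]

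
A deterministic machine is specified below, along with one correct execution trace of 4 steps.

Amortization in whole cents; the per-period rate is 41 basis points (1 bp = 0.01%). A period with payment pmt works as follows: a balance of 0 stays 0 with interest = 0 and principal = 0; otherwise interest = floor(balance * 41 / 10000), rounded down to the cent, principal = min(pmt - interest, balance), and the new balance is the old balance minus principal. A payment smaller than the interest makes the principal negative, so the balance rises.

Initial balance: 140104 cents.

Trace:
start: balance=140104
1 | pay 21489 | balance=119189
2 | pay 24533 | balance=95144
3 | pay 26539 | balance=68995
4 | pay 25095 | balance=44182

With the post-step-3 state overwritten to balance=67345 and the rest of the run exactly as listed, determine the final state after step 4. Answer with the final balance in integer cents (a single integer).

state after step 3 := balance=67345
4 | pay 25095 | balance=42526

42526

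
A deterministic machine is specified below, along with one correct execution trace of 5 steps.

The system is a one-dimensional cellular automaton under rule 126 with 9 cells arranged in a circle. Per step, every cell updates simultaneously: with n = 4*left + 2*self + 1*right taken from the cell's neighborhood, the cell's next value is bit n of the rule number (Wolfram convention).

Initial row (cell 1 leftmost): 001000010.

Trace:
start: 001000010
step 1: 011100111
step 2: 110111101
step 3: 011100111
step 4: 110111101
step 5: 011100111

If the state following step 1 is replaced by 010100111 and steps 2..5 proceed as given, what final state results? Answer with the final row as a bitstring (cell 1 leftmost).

110011111

state after step 1 := 010100111
step 2: 111111101
step 3: 000000111
step 4: 100001101
step 5: 110011111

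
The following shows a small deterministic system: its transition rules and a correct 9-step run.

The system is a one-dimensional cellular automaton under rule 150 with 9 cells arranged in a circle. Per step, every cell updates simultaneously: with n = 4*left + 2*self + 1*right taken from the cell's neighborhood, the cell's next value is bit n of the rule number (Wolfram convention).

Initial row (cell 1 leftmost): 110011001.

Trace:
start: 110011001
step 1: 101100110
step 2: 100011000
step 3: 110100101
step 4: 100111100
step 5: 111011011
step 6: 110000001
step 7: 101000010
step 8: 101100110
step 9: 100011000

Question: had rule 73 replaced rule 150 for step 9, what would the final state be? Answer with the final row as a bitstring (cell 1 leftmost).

(re-executing step 9 under rule 73; state before step 9: 101100110)
step 9: 001100110

001100110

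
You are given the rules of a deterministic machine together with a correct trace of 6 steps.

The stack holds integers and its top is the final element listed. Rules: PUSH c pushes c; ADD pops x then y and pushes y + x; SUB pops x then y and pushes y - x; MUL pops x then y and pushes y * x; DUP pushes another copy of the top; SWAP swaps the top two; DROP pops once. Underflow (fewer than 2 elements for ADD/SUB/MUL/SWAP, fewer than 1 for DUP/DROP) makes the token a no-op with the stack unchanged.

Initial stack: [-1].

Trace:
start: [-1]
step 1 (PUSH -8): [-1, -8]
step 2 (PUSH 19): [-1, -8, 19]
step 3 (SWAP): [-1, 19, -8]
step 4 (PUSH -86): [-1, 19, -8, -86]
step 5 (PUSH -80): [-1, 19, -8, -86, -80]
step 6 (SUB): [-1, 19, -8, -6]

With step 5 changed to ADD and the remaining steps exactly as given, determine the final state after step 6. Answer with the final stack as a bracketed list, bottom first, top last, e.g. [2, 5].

(re-executing from step 5 with the substitution; state before step 5: [-1, 19, -8, -86])
step 5 (ADD): [-1, 19, -94]
step 6 (SUB): [-1, 113]

[-1, 113]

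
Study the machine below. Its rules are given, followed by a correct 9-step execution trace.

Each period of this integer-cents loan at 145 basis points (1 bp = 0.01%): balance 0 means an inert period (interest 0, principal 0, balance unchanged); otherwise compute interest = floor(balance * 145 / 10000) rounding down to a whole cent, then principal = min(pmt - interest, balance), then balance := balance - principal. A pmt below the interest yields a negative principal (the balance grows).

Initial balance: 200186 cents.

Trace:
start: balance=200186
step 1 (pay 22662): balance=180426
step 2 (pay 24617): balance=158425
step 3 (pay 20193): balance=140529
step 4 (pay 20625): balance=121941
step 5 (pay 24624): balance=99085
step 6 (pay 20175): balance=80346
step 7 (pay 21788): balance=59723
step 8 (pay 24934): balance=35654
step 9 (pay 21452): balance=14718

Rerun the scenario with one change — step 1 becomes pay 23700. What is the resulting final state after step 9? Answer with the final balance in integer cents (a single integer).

13553

(re-executing from step 1 with the substitution; state before step 1: balance=200186)
step 1 (pay 23700): balance=179388
step 2 (pay 24617): balance=157372
step 3 (pay 20193): balance=139460
step 4 (pay 20625): balance=120857
step 5 (pay 24624): balance=97985
step 6 (pay 20175): balance=79230
step 7 (pay 21788): balance=58590
step 8 (pay 24934): balance=34505
step 9 (pay 21452): balance=13553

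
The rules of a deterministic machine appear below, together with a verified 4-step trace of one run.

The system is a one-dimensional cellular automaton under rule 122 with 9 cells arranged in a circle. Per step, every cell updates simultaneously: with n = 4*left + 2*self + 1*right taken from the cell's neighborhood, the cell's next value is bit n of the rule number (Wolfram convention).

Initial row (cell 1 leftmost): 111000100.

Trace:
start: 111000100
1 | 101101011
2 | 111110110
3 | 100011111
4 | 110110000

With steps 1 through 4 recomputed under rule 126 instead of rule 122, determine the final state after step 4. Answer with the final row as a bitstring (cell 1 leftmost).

110011111

(re-executing steps 1..4 under rule 126; state before step 1: 111000100)
1 | 101101111
2 | 111111000
3 | 100001101
4 | 110011111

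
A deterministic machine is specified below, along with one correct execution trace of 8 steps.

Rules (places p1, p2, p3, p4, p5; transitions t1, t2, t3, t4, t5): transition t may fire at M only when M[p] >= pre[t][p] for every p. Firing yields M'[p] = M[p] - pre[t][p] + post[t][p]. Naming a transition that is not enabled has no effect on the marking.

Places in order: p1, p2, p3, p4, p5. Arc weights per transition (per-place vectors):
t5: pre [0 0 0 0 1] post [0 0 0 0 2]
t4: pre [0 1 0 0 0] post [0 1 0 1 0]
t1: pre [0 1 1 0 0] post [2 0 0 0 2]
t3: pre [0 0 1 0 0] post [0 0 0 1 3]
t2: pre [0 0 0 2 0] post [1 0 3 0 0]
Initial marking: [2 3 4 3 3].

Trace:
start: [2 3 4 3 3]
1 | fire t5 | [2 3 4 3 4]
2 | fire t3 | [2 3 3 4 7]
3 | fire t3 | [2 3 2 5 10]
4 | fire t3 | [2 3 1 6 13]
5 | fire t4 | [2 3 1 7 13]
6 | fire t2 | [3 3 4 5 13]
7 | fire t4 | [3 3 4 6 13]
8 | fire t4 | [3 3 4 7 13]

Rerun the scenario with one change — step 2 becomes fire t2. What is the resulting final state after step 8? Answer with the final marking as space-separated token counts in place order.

(re-executing from step 2 with the substitution; state before step 2: [2 3 4 3 4])
2 | fire t2 | [3 3 7 1 4]
3 | fire t3 | [3 3 6 2 7]
4 | fire t3 | [3 3 5 3 10]
5 | fire t4 | [3 3 5 4 10]
6 | fire t2 | [4 3 8 2 10]
7 | fire t4 | [4 3 8 3 10]
8 | fire t4 | [4 3 8 4 10]

4 3 8 4 10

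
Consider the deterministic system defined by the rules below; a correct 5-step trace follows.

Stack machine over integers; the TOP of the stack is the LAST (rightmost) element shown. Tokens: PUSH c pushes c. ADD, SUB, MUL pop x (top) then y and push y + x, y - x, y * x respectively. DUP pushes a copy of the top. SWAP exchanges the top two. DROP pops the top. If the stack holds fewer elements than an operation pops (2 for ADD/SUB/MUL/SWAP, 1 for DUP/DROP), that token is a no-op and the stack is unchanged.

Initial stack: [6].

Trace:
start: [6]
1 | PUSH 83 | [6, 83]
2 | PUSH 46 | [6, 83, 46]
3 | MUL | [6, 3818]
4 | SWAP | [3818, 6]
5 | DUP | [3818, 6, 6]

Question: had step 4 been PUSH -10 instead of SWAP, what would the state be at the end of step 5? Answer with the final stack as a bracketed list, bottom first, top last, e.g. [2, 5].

[6, 3818, -10, -10]

(re-executing from step 4 with the substitution; state before step 4: [6, 3818])
4 | PUSH -10 | [6, 3818, -10]
5 | DUP | [6, 3818, -10, -10]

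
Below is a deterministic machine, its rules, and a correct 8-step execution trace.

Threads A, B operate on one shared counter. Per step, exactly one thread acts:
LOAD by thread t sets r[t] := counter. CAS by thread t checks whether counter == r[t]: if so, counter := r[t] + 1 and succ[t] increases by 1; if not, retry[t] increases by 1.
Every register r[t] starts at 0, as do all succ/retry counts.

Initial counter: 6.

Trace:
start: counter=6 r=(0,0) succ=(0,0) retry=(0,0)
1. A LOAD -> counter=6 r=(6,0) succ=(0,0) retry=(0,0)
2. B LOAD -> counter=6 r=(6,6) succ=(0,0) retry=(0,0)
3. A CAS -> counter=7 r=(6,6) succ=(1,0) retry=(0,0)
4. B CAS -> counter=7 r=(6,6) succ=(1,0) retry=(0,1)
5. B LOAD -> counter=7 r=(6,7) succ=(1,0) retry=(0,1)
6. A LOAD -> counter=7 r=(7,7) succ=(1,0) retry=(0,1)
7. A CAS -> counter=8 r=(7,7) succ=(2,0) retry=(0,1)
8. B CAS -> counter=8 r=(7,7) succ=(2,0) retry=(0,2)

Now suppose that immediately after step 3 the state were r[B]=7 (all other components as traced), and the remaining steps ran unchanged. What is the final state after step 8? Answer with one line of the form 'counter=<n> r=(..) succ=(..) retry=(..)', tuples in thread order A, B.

state after step 3 := counter=7 r=(6,7) succ=(1,0) retry=(0,0)
4. B CAS -> counter=8 r=(6,7) succ=(1,1) retry=(0,0)
5. B LOAD -> counter=8 r=(6,8) succ=(1,1) retry=(0,0)
6. A LOAD -> counter=8 r=(8,8) succ=(1,1) retry=(0,0)
7. A CAS -> counter=9 r=(8,8) succ=(2,1) retry=(0,0)
8. B CAS -> counter=9 r=(8,8) succ=(2,1) retry=(0,1)

counter=9 r=(8,8) succ=(2,1) retry=(0,1)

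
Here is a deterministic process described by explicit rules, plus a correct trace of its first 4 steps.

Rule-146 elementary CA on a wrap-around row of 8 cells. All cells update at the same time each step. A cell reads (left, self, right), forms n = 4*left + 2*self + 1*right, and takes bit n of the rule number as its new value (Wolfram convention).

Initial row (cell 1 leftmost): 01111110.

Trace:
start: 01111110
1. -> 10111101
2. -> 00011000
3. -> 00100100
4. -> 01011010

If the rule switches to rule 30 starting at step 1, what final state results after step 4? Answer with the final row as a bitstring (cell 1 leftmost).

10000100

(re-executing steps 1..4 under rule 30; state before step 1: 01111110)
1. -> 11000001
2. -> 00100011
3. -> 11110110
4. -> 10000100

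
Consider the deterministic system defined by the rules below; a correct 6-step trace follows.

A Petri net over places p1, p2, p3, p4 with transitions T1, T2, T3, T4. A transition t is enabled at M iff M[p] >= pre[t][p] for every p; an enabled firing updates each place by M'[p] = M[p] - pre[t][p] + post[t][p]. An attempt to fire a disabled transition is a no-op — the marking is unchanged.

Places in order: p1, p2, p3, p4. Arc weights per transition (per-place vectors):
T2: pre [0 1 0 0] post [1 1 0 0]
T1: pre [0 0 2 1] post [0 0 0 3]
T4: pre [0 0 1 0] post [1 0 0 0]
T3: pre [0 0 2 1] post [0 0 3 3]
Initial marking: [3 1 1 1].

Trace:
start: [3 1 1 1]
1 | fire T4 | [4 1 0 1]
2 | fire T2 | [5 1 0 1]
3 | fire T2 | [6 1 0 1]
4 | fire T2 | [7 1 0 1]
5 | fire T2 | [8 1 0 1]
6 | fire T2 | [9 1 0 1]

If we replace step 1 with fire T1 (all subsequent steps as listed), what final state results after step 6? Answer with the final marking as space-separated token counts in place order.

8 1 1 1

(re-executing from step 1 with the substitution; state before step 1: [3 1 1 1])
1 | fire T1 | [3 1 1 1]
2 | fire T2 | [4 1 1 1]
3 | fire T2 | [5 1 1 1]
4 | fire T2 | [6 1 1 1]
5 | fire T2 | [7 1 1 1]
6 | fire T2 | [8 1 1 1]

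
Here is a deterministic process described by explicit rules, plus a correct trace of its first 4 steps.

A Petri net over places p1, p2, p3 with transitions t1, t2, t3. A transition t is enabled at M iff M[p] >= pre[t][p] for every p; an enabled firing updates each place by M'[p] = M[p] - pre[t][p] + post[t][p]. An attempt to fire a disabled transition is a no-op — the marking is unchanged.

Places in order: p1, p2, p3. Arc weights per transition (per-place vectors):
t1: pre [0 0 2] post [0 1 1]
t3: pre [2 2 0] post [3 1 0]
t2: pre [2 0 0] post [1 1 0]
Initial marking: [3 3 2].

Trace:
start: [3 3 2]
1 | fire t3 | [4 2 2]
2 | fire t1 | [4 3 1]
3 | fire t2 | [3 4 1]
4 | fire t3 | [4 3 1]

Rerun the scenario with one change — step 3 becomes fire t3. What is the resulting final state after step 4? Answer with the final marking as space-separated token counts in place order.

(re-executing from step 3 with the substitution; state before step 3: [4 3 1])
3 | fire t3 | [5 2 1]
4 | fire t3 | [6 1 1]

6 1 1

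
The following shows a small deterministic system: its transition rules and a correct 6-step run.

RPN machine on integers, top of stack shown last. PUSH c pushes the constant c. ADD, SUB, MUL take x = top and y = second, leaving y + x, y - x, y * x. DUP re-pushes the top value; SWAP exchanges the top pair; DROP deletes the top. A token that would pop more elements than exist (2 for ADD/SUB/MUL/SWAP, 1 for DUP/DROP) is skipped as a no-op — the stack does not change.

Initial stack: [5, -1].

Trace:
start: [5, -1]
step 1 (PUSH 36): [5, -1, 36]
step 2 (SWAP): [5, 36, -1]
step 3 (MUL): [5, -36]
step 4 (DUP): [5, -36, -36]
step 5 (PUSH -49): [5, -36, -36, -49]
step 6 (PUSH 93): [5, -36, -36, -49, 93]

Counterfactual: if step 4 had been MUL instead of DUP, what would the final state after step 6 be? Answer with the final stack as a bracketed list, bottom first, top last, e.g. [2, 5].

(re-executing from step 4 with the substitution; state before step 4: [5, -36])
step 4 (MUL): [-180]
step 5 (PUSH -49): [-180, -49]
step 6 (PUSH 93): [-180, -49, 93]

[-180, -49, 93]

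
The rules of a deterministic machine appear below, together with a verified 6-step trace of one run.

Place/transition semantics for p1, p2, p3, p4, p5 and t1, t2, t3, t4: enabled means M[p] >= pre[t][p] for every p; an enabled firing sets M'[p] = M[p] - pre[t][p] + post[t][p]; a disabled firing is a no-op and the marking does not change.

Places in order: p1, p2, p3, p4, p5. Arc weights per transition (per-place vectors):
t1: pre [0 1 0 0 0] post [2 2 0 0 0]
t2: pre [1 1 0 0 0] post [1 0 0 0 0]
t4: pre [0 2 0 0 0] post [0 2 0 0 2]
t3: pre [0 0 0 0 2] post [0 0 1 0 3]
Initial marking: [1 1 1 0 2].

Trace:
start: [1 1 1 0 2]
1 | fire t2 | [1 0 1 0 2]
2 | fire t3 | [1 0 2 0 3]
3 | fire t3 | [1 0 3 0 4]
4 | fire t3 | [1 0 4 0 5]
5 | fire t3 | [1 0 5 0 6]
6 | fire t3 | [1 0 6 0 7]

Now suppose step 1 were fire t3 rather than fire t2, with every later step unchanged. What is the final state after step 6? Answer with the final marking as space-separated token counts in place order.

(re-executing from step 1 with the substitution; state before step 1: [1 1 1 0 2])
1 | fire t3 | [1 1 2 0 3]
2 | fire t3 | [1 1 3 0 4]
3 | fire t3 | [1 1 4 0 5]
4 | fire t3 | [1 1 5 0 6]
5 | fire t3 | [1 1 6 0 7]
6 | fire t3 | [1 1 7 0 8]

1 1 7 0 8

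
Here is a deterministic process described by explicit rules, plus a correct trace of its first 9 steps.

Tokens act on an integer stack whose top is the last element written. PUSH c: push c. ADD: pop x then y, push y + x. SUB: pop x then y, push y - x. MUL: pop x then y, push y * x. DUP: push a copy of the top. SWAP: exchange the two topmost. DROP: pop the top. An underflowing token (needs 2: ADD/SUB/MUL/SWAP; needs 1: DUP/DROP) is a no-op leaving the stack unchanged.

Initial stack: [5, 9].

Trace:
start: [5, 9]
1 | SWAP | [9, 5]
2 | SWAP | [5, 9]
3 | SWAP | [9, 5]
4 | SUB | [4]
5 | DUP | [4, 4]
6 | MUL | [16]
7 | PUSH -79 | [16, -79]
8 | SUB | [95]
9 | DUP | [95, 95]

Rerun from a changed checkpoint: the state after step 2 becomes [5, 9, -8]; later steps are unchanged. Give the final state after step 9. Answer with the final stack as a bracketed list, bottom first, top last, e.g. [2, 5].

[5, 368, 368]

state after step 2 := [5, 9, -8]
3 | SWAP | [5, -8, 9]
4 | SUB | [5, -17]
5 | DUP | [5, -17, -17]
6 | MUL | [5, 289]
7 | PUSH -79 | [5, 289, -79]
8 | SUB | [5, 368]
9 | DUP | [5, 368, 368]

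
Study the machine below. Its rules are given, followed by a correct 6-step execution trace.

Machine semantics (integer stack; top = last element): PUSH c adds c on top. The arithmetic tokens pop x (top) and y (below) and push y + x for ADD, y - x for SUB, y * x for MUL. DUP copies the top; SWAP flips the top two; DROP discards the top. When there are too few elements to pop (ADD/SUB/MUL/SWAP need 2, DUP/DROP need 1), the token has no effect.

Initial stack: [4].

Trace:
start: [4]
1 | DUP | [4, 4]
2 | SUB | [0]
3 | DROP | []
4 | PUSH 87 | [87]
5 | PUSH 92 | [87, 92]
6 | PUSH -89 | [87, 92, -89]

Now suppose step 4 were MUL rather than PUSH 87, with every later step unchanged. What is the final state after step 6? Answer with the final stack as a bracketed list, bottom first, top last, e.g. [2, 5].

(re-executing from step 4 with the substitution; state before step 4: [])
4 | MUL | []
5 | PUSH 92 | [92]
6 | PUSH -89 | [92, -89]

[92, -89]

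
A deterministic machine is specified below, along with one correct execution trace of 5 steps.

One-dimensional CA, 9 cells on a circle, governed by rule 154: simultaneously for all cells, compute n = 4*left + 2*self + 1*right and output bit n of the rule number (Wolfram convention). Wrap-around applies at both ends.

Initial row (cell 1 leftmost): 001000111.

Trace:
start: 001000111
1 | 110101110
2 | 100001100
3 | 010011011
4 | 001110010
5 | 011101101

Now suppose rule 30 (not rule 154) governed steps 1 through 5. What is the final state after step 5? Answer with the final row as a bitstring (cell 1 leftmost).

000001110

(re-executing steps 1..5 under rule 30; state before step 1: 001000111)
1 | 111101100
2 | 100001011
3 | 010011010
4 | 111110011
5 | 000001110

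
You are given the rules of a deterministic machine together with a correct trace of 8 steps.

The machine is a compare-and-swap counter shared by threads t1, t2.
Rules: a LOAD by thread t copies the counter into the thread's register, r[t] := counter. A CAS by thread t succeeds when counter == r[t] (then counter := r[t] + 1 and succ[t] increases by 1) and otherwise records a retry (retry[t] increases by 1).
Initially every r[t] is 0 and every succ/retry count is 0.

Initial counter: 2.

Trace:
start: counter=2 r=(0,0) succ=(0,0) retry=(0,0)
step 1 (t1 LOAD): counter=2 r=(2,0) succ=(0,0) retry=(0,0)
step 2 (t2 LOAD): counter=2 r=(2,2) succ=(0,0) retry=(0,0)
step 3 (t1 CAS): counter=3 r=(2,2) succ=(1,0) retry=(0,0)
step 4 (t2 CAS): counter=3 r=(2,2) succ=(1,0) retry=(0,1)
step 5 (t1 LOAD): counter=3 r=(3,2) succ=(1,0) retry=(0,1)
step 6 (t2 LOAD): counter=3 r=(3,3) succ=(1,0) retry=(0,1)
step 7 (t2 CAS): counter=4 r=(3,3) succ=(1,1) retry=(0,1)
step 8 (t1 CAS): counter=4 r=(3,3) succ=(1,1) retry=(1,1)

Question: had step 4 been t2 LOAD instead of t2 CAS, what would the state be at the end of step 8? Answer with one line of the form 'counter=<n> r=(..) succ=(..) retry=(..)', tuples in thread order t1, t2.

(re-executing from step 4 with the substitution; state before step 4: counter=3 r=(2,2) succ=(1,0) retry=(0,0))
step 4 (t2 LOAD): counter=3 r=(2,3) succ=(1,0) retry=(0,0)
step 5 (t1 LOAD): counter=3 r=(3,3) succ=(1,0) retry=(0,0)
step 6 (t2 LOAD): counter=3 r=(3,3) succ=(1,0) retry=(0,0)
step 7 (t2 CAS): counter=4 r=(3,3) succ=(1,1) retry=(0,0)
step 8 (t1 CAS): counter=4 r=(3,3) succ=(1,1) retry=(1,0)

counter=4 r=(3,3) succ=(1,1) retry=(1,0)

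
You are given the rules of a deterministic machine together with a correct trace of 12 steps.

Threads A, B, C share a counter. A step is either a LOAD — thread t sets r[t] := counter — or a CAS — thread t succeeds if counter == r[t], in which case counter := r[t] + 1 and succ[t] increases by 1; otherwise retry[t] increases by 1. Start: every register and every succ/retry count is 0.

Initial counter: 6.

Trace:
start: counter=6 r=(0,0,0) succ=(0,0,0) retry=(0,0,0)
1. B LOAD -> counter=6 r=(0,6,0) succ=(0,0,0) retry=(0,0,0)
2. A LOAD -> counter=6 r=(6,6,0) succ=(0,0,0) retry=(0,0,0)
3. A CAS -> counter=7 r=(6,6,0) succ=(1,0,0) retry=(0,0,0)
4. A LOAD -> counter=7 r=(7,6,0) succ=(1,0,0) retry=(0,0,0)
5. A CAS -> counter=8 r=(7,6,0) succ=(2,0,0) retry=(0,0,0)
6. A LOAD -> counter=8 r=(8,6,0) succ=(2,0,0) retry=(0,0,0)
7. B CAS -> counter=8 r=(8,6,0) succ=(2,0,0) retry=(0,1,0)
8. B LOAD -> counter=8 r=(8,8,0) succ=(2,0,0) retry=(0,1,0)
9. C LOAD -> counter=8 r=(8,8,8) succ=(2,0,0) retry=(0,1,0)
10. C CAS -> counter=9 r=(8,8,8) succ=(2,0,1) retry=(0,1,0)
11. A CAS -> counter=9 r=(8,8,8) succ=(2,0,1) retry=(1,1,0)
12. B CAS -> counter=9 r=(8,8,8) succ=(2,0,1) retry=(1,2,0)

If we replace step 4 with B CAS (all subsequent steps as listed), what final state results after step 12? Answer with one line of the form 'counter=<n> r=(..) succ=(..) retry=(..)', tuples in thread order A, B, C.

counter=8 r=(7,7,7) succ=(1,0,1) retry=(2,3,0)

(re-executing from step 4 with the substitution; state before step 4: counter=7 r=(6,6,0) succ=(1,0,0) retry=(0,0,0))
4. B CAS -> counter=7 r=(6,6,0) succ=(1,0,0) retry=(0,1,0)
5. A CAS -> counter=7 r=(6,6,0) succ=(1,0,0) retry=(1,1,0)
6. A LOAD -> counter=7 r=(7,6,0) succ=(1,0,0) retry=(1,1,0)
7. B CAS -> counter=7 r=(7,6,0) succ=(1,0,0) retry=(1,2,0)
8. B LOAD -> counter=7 r=(7,7,0) succ=(1,0,0) retry=(1,2,0)
9. C LOAD -> counter=7 r=(7,7,7) succ=(1,0,0) retry=(1,2,0)
10. C CAS -> counter=8 r=(7,7,7) succ=(1,0,1) retry=(1,2,0)
11. A CAS -> counter=8 r=(7,7,7) succ=(1,0,1) retry=(2,2,0)
12. B CAS -> counter=8 r=(7,7,7) succ=(1,0,1) retry=(2,3,0)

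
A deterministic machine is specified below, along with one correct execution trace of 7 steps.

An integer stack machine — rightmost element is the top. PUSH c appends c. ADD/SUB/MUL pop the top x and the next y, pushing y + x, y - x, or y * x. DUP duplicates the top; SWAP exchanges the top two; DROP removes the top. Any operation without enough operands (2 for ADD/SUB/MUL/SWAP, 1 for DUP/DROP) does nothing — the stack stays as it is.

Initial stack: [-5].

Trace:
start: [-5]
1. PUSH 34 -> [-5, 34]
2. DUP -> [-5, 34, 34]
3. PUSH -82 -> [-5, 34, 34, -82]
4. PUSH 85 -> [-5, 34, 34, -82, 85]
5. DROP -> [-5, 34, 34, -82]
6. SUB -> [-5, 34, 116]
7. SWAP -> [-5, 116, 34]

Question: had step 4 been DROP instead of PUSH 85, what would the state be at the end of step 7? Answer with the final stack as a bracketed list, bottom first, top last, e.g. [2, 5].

(re-executing from step 4 with the substitution; state before step 4: [-5, 34, 34, -82])
4. DROP -> [-5, 34, 34]
5. DROP -> [-5, 34]
6. SUB -> [-39]
7. SWAP -> [-39]

[-39]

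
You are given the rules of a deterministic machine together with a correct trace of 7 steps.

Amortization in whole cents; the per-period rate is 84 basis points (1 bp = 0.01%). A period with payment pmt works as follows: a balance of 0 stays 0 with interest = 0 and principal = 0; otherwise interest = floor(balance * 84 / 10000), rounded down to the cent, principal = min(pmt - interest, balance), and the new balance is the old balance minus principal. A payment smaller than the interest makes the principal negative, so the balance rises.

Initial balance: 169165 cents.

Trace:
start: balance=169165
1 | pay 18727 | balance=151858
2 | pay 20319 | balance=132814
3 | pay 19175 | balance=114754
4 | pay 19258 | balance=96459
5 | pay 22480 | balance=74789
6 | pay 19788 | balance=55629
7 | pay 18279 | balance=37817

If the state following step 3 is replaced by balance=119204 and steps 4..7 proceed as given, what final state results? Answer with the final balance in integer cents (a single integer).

42418

state after step 3 := balance=119204
4 | pay 19258 | balance=100947
5 | pay 22480 | balance=79314
6 | pay 19788 | balance=60192
7 | pay 18279 | balance=42418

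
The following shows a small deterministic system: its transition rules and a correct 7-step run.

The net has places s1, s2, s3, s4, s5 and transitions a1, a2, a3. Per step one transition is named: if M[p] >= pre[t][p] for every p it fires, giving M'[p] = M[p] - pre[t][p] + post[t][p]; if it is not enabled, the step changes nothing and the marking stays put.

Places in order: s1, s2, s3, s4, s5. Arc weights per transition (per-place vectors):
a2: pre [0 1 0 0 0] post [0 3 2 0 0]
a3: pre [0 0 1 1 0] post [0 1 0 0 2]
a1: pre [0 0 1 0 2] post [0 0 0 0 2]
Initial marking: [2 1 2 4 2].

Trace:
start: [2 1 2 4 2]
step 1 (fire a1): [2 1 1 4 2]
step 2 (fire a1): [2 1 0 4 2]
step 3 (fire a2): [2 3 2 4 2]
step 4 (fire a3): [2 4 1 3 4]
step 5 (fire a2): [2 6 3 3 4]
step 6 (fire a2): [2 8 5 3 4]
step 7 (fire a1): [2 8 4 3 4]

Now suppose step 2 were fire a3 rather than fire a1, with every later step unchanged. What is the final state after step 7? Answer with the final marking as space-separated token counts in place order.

2 9 4 2 6

(re-executing from step 2 with the substitution; state before step 2: [2 1 1 4 2])
step 2 (fire a3): [2 2 0 3 4]
step 3 (fire a2): [2 4 2 3 4]
step 4 (fire a3): [2 5 1 2 6]
step 5 (fire a2): [2 7 3 2 6]
step 6 (fire a2): [2 9 5 2 6]
step 7 (fire a1): [2 9 4 2 6]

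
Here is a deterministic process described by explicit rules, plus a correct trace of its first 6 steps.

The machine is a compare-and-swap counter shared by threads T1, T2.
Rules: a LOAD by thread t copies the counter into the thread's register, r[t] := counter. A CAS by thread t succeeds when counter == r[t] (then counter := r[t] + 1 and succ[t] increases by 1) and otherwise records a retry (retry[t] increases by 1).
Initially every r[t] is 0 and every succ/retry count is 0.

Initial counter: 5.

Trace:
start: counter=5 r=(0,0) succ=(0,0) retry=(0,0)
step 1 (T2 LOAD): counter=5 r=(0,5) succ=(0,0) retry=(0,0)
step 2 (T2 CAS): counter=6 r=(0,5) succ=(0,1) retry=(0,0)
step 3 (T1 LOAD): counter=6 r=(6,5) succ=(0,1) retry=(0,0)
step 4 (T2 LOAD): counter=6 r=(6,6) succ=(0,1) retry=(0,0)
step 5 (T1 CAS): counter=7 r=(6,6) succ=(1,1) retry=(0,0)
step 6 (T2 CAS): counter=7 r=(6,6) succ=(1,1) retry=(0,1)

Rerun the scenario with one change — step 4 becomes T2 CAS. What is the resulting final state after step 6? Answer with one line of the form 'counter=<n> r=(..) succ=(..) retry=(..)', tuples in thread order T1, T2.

(re-executing from step 4 with the substitution; state before step 4: counter=6 r=(6,5) succ=(0,1) retry=(0,0))
step 4 (T2 CAS): counter=6 r=(6,5) succ=(0,1) retry=(0,1)
step 5 (T1 CAS): counter=7 r=(6,5) succ=(1,1) retry=(0,1)
step 6 (T2 CAS): counter=7 r=(6,5) succ=(1,1) retry=(0,2)

counter=7 r=(6,5) succ=(1,1) retry=(0,2)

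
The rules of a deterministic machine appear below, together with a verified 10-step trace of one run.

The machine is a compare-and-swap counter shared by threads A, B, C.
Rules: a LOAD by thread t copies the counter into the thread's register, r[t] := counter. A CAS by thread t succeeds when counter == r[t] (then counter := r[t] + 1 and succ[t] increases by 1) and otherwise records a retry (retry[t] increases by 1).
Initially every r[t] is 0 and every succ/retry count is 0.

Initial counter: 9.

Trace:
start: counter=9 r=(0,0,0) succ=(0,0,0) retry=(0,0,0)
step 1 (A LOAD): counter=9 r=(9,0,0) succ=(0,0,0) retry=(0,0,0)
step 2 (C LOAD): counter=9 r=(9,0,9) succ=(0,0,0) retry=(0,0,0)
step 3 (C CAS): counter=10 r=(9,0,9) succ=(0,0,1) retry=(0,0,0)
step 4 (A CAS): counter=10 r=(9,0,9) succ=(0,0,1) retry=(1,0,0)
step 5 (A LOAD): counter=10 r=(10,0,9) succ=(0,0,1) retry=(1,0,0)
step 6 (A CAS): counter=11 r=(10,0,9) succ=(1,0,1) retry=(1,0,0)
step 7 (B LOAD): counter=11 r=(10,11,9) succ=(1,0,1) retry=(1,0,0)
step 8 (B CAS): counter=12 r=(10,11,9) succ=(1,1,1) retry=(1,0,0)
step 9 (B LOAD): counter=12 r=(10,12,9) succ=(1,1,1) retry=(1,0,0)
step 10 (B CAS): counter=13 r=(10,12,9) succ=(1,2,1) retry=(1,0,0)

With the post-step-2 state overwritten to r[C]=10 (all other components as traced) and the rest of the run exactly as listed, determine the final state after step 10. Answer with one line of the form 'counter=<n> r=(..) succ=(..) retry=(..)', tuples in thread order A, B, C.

state after step 2 := counter=9 r=(9,0,10) succ=(0,0,0) retry=(0,0,0)
step 3 (C CAS): counter=9 r=(9,0,10) succ=(0,0,0) retry=(0,0,1)
step 4 (A CAS): counter=10 r=(9,0,10) succ=(1,0,0) retry=(0,0,1)
step 5 (A LOAD): counter=10 r=(10,0,10) succ=(1,0,0) retry=(0,0,1)
step 6 (A CAS): counter=11 r=(10,0,10) succ=(2,0,0) retry=(0,0,1)
step 7 (B LOAD): counter=11 r=(10,11,10) succ=(2,0,0) retry=(0,0,1)
step 8 (B CAS): counter=12 r=(10,11,10) succ=(2,1,0) retry=(0,0,1)
step 9 (B LOAD): counter=12 r=(10,12,10) succ=(2,1,0) retry=(0,0,1)
step 10 (B CAS): counter=13 r=(10,12,10) succ=(2,2,0) retry=(0,0,1)

counter=13 r=(10,12,10) succ=(2,2,0) retry=(0,0,1)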